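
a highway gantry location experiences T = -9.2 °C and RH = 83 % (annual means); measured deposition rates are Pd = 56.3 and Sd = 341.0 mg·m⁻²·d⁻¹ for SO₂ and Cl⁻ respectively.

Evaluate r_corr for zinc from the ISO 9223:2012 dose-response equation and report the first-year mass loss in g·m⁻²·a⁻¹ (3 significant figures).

r_corr = 15.0 g·m⁻²·a⁻¹

zinc: f(T) = +0.038·(T−10) [T≤10 °C] = -0.7296
  SO₂ term: 0.0129·56.3^0.44·exp(0.046·83-0.7296) = 1.668
  Cl⁻ term: 0.0175·341.0^0.57·exp(0.008·83+0.085·-9.2) = 0.432
  r_corr = 1.668 + 0.432 = 2.1 μm/a
Convert to mass loss: 2.1 μm/a × 7.14 g/cm³ = 14.99 g·m⁻²·a⁻¹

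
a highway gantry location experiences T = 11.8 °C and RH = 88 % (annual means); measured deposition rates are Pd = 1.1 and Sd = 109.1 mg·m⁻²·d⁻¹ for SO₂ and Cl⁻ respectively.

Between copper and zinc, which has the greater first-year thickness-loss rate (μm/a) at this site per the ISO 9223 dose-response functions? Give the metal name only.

copper

copper: f(T) = -0.080·(T−10) [T>10 °C] = -0.1440
  Pd branch = 0.0053·Pd^0.26·e^(0.059·RH+f) = 0.846 μm/a
  Sd branch = 0.01025·Sd^0.27·e^(0.036·RH+0.049·T) = 1.541 μm/a
  sum: 0.846 + 1.541 → r_corr = 2.387 μm/a
zinc: T>10 °C ⇒ hinge -0.071·(11.8−10) = -0.1278
  SO₂ term: 0.0129·1.1^0.44·exp(0.046·88-0.1278) = 0.6781
  Sd branch = 0.0175·Sd^0.57·e^(0.008·RH+0.085·T) = 1.399 μm/a
  sum: 0.6781 + 1.399 → r_corr = 2.078 μm/a
Ordering by μm/a: copper (2.39) > zinc (2.08)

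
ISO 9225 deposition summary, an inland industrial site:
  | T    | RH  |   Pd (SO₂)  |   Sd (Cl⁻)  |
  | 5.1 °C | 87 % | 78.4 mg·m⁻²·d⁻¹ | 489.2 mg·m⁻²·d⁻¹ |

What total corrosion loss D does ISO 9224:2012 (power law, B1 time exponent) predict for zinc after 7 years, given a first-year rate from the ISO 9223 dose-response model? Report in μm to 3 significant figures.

D(7) = 28.4 μm

zinc: temperature factor f = +0.038·(-4.9) = -0.1862
  sulphur-dioxide contribution → 3.993 μm/a
  chloride contribution → 1.847 μm/a
  total first-year rate 5.84 μm/a
ISO 9224: D(t) = r_corr · t^b with b = 0.813 (zinc, B1)
  D(7) = 5.84 × 7^0.813 = 5.84 × 4.865 = 28.41 μm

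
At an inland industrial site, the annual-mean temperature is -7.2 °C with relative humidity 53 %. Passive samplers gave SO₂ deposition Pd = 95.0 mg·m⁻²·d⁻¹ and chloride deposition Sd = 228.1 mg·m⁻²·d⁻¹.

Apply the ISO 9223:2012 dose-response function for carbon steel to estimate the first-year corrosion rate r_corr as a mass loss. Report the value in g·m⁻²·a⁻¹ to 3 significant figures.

carbon steel: f(T) = +0.150·(T−10) [T≤10 °C] = -2.5800
  Pd branch = 1.77·Pd^0.52·e^(0.02·RH+f) = 4.133 μm/a
  Cl⁻ term: 0.102·228.1^0.62·exp(0.033·53+0.04·-7.2) = 12.74
  sum: 4.133 + 12.74 → r_corr = 16.87 μm/a
Convert to mass loss: 16.87 μm/a × 7.85 g/cm³ = 132.4 g·m⁻²·a⁻¹

r_corr = 132 g·m⁻²·a⁻¹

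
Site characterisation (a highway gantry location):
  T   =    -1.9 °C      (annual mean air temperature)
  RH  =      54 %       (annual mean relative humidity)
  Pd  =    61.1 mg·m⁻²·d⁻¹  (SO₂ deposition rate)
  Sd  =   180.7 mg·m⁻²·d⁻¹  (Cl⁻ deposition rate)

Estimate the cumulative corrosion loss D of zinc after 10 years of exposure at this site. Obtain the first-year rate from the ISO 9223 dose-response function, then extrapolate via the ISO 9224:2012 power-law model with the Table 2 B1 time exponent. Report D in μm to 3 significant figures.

zinc: f(T) = +0.038·(T−10) [T≤10 °C] = -0.4522
  sulphur-dioxide contribution → 0.601 μm/a
  chloride contribution → 0.4436 μm/a
  total first-year rate 1.045 μm/a
Long-term exponent b (ISO 9224 Table 2, B1) = 0.813
  D(10) = 1.045 × 10^0.813 = 1.045 × 6.501 = 6.791 μm

D(10) = 6.79 μm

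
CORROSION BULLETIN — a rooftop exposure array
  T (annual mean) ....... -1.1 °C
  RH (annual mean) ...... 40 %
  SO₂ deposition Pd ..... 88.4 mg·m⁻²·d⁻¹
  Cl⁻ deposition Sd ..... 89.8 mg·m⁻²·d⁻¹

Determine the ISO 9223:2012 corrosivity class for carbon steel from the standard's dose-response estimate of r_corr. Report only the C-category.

carbon steel: f(T) = +0.150·(T−10) [T≤10 °C] = -1.6650
  Pd branch = 1.77·Pd^0.52·e^(0.02·RH+f) = 7.664 μm/a
  Sd branch = 0.102·Sd^0.62·e^(0.033·RH+0.04·T) = 5.94 μm/a
  sum: 7.664 + 5.94 → r_corr = 13.6 μm/a
Category bounds: 1.3…25 μm/a bracket r_corr ⇒ C2

C2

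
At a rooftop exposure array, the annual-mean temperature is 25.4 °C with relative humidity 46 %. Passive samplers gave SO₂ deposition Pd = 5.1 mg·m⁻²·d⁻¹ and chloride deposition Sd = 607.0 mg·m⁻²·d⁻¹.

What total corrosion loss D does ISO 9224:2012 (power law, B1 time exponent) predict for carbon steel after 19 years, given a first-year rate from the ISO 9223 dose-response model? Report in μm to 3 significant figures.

carbon steel: T>10 °C ⇒ hinge -0.054·(25.4−10) = -0.8316
  Pd branch = 1.77·Pd^0.52·e^(0.02·RH+f) = 4.511 μm/a
  Cl⁻ term: 0.102·607.0^0.62·exp(0.033·46+0.04·25.4) = 68.34
  r_corr = 4.511 + 68.34 = 72.85 μm/a
Power-law: D(19) = r_corr · 19^0.523
  D(19) = 72.85 × 19^0.523 = 72.85 × 4.664 = 339.8 μm

D(19) = 340 μm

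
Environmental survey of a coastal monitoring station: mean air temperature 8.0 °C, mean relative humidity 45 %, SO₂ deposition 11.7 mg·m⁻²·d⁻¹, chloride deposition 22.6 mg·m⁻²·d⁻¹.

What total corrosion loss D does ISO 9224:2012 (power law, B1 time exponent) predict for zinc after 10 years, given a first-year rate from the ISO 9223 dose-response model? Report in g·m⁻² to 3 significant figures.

zinc: T≤10 °C ⇒ hinge +0.038·(8.0−10) = -0.0760
  SO₂ term: 0.0129·11.7^0.44·exp(0.046·45-0.0760) = 0.2796
  Cl⁻ term: 0.0175·22.6^0.57·exp(0.008·45+0.085·8.0) = 0.2928
  r_corr = 0.2796 + 0.2928 = 0.5724 μm/a
ISO 9224: D(t) = r_corr · t^b with b = 0.813 (zinc, B1)
  D(10) = 0.5724 × 10^0.813 = 0.5724 × 6.501 = 3.721 μm
  Mass loss = 3.721 μm × 7.14 g/cm³ = 26.57 g·m⁻²

D(10) = 26.6 g·m⁻²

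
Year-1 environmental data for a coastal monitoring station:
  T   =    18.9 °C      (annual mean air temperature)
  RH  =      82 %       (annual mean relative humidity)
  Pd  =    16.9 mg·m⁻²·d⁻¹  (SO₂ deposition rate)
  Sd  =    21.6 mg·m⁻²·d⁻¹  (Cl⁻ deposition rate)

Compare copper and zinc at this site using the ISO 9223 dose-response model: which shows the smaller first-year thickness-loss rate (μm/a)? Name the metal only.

copper: f(T) = -0.080·(T−10) [T>10 °C] = -0.7120
  Pd branch = 0.0053·Pd^0.26·e^(0.059·RH+f) = 0.6846 μm/a
  Cl⁻ term: 0.01025·21.6^0.27·exp(0.036·82+0.049·18.9) = 1.136
  r_corr = 0.6846 + 1.136 = 1.82 μm/a
zinc: T>10 °C ⇒ hinge -0.071·(18.9−10) = -0.6319
  Pd branch = 0.0129·Pd^0.44·e^(0.046·RH+f) = 1.034 μm/a
  Cl⁻ term: 0.0175·21.6^0.57·exp(0.008·82+0.085·18.9) = 0.9689
  r_corr = 1.034 + 0.9689 = 2.003 μm/a
Ordering by μm/a: zinc (2) > copper (1.82)

copper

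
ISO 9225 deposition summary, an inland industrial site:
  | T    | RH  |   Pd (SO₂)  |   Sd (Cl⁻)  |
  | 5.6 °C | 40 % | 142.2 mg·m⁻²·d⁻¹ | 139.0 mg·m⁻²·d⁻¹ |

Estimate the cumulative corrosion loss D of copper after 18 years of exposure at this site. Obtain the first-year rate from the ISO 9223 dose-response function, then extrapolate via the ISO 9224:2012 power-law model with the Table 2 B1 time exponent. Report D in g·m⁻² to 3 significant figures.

copper: temperature factor f = +0.126·(-4.4) = -0.5544
  SO₂ term: 0.0053·142.2^0.26·exp(0.059·40-0.5544) = 0.117
  Cl⁻ term: 0.01025·139.0^0.27·exp(0.036·40+0.049·5.6) = 0.2157
  sum: 0.117 + 0.2157 → r_corr = 0.3327 μm/a
ISO 9224: D(t) = r_corr · t^b with b = 0.667 (copper, B1)
  D(18) = 0.3327 × 18^0.667 = 0.3327 × 6.875 = 2.287 μm
  Mass loss = 2.287 μm × 8.96 g/cm³ = 20.5 g·m⁻²

D(18) = 20.5 g·m⁻²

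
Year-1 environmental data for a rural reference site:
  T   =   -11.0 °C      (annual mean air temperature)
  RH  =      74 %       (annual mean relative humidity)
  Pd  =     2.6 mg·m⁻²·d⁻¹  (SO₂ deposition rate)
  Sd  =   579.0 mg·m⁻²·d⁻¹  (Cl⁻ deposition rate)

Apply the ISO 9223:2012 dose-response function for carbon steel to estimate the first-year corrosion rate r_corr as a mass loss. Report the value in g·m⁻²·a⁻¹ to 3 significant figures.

carbon steel: T≤10 °C ⇒ hinge +0.150·(-11.0−10) = -3.1500
  sulphur-dioxide contribution → 0.5476 μm/a
  chloride contribution → 38.99 μm/a
  total first-year rate 39.53 μm/a
Convert to mass loss: 39.53 μm/a × 7.85 g/cm³ = 310.3 g·m⁻²·a⁻¹

r_corr = 310 g·m⁻²·a⁻¹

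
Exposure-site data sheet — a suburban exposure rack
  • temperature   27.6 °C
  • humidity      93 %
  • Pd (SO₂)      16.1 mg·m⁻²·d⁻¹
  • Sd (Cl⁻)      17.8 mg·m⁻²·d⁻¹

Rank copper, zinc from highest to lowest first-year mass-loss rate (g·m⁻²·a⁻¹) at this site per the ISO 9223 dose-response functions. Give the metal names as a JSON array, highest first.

copper: f(T) = -0.080·(T−10) [T>10 °C] = -1.4080
  Pd branch = 0.0053·Pd^0.26·e^(0.059·RH+f) = 0.645 μm/a
  Cl⁻ term: 0.01025·17.8^0.27·exp(0.036·93+0.049·27.6) = 2.453
  r_corr = 0.645 + 2.453 = 3.098 μm/a
  mass loss = 3.098 μm/a × 8.96 g/cm³ = 27.76 g·m⁻²·a⁻¹
zinc: T>10 °C ⇒ hinge -0.071·(27.6−10) = -1.2496
  Pd branch = 0.0129·Pd^0.44·e^(0.046·RH+f) = 0.9053 μm/a
  Sd branch = 0.0175·Sd^0.57·e^(0.008·RH+0.085·T) = 1.985 μm/a
  r_corr = 0.9053 + 1.985 = 2.89 μm/a
  mass loss = 2.89 μm/a × 7.14 g/cm³ = 20.64 g·m⁻²·a⁻¹
Ordering by g·m⁻²·a⁻¹: copper (27.8) > zinc (20.6)

["copper", "zinc"]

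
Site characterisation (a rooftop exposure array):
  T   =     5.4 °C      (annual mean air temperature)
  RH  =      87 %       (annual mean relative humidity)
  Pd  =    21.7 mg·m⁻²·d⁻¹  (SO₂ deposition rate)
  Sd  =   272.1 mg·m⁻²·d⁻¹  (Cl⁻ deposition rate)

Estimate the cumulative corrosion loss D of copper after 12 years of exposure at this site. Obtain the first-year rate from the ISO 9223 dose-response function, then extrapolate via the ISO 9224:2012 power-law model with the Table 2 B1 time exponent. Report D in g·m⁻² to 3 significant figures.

D(12) = 118 g·m⁻²

copper: T≤10 °C ⇒ hinge +0.126·(5.4−10) = -0.5796
  sulphur-dioxide contribution → 1.12 μm/a
  chloride contribution → 1.391 μm/a
  ⇒ r_corr(copper) = 2.511 μm/a
Long-term exponent b (ISO 9224 Table 2, B1) = 0.667
  D(12) = 2.511 × 12^0.667 = 2.511 × 5.246 = 13.17 μm
  Mass loss = 13.17 μm × 8.96 g/cm³ = 118 g·m⁻²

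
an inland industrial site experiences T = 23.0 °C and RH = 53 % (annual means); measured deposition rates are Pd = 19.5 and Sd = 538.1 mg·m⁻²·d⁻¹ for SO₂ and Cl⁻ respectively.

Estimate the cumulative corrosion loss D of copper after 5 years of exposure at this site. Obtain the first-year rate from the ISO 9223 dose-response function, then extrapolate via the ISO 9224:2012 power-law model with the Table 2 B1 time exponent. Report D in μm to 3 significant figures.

D(5) = 3.68 μm

copper: temperature factor f = -0.080·(13.0) = -1.0400
  sulphur-dioxide contribution → 0.09248 μm/a
  chloride contribution → 1.165 μm/a
  ⇒ r_corr(copper) = 1.257 μm/a
Power-law: D(5) = r_corr · 5^0.667
  D(5) = 1.257 × 5^0.667 = 1.257 × 2.926 = 3.677 μm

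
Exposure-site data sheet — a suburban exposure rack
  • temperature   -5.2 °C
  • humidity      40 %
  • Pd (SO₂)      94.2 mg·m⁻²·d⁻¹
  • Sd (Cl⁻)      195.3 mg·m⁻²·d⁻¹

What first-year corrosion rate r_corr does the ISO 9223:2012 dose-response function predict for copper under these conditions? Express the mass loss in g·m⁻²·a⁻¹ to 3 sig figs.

copper: T≤10 °C ⇒ hinge +0.126·(-5.2−10) = -1.9152
  SO₂ term: 0.0053·94.2^0.26·exp(0.059·40-1.9152) = 0.02696
  Sd branch = 0.01025·Sd^0.27·e^(0.036·RH+0.049·T) = 0.1393 μm/a
  sum: 0.02696 + 0.1393 → r_corr = 0.1663 μm/a
Convert to mass loss: 0.1663 μm/a × 8.96 g/cm³ = 1.49 g·m⁻²·a⁻¹

r_corr = 1.49 g·m⁻²·a⁻¹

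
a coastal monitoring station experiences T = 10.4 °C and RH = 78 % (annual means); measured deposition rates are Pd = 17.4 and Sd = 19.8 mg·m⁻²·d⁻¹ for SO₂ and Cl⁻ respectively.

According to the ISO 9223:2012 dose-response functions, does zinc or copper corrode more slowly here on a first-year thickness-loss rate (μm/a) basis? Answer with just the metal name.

zinc: f(T) = -0.071·(T−10) [T>10 °C] = -0.0284
  sulphur-dioxide contribution → 1.593 μm/a
  chloride contribution → 0.4336 μm/a
  ⇒ r_corr(zinc) = 2.027 μm/a
copper: T>10 °C ⇒ hinge -0.080·(10.4−10) = -0.0320
  sulphur-dioxide contribution → 1.075 μm/a
  chloride contribution → 0.6333 μm/a
  total first-year rate 1.709 μm/a
Ordering by μm/a: zinc (2.03) > copper (1.71)

copper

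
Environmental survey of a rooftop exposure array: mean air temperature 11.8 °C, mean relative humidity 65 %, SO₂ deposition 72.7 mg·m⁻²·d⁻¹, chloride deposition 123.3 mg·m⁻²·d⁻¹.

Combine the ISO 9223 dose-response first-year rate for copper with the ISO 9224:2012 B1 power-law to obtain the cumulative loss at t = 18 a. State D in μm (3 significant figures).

D(18) = 9.24 μm

copper: temperature factor f = -0.080·(1.8) = -0.1440
  SO₂ term: 0.0053·72.7^0.26·exp(0.059·65-0.1440) = 0.6475
  Cl⁻ term: 0.01025·123.3^0.27·exp(0.036·65+0.049·11.8) = 0.6961
  r_corr = 0.6475 + 0.6961 = 1.344 μm/a
Power-law: D(18) = r_corr · 18^0.667
  D(18) = 1.344 × 18^0.667 = 1.344 × 6.875 = 9.237 μm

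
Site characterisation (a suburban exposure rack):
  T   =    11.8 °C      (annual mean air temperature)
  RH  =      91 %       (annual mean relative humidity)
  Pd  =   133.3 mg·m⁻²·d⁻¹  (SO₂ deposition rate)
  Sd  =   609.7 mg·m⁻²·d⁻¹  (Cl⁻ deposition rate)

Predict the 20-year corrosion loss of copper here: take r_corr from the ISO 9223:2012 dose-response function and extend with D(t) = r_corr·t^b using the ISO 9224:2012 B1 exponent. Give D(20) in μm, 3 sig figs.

copper: temperature factor f = -0.080·(1.8) = -0.1440
  SO₂ term: 0.0053·133.3^0.26·exp(0.059·91-0.1440) = 3.515
  Sd branch = 0.01025·Sd^0.27·e^(0.036·RH+0.049·T) = 2.733 μm/a
  sum: 3.515 + 2.733 → r_corr = 6.247 μm/a
Long-term exponent b (ISO 9224 Table 2, B1) = 0.667
  D(20) = 6.247 × 20^0.667 = 6.247 × 7.375 = 46.08 μm

D(20) = 46.1 μm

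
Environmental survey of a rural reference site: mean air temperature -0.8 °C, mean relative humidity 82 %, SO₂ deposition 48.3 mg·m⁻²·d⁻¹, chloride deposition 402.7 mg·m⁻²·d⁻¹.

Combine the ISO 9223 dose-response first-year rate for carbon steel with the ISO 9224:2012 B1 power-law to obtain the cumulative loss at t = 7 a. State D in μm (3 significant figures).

carbon steel: T≤10 °C ⇒ hinge +0.150·(-0.8−10) = -1.6200
  Pd branch = 1.77·Pd^0.52·e^(0.02·RH+f) = 13.56 μm/a
  Sd branch = 0.102·Sd^0.62·e^(0.033·RH+0.04·T) = 60.95 μm/a
  r_corr = 13.56 + 60.95 = 74.51 μm/a
ISO 9224: D(t) = r_corr · t^b with b = 0.523 (carbon steel, B1)
  D(7) = 74.51 × 7^0.523 = 74.51 × 2.767 = 206.2 μm

D(7) = 206 μm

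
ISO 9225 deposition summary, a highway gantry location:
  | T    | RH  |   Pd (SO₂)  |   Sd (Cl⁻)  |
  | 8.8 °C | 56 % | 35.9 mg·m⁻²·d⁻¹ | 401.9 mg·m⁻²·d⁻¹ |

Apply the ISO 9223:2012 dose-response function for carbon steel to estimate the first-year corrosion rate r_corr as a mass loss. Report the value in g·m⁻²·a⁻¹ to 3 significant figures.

carbon steel: f(T) = +0.150·(T−10) [T≤10 °C] = -0.1800
  Pd branch = 1.77·Pd^0.52·e^(0.02·RH+f) = 29.16 μm/a
  Cl⁻ term: 0.102·401.9^0.62·exp(0.033·56+0.04·8.8) = 37.9
  r_corr = 29.16 + 37.9 = 67.06 μm/a
Convert to mass loss: 67.06 μm/a × 7.85 g/cm³ = 526.4 g·m⁻²·a⁻¹

r_corr = 526 g·m⁻²·a⁻¹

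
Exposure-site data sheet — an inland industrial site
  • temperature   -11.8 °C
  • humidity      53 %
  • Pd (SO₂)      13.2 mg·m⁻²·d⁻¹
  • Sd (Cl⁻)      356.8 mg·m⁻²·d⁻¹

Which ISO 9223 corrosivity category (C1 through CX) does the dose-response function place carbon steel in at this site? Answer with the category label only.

carbon steel: T≤10 °C ⇒ hinge +0.150·(-11.8−10) = -3.2700
  SO₂ term: 1.77·13.2^0.52·exp(0.02·53-3.2700) = 0.7428
  Sd branch = 0.102·Sd^0.62·e^(0.033·RH+0.04·T) = 13.99 μm/a
  r_corr = 0.7428 + 13.99 = 14.73 μm/a
ISO 9223 Table 2 (carbon steel): 1.3 < 14.7 ≤ 25 μm/a ⇒ C2

C2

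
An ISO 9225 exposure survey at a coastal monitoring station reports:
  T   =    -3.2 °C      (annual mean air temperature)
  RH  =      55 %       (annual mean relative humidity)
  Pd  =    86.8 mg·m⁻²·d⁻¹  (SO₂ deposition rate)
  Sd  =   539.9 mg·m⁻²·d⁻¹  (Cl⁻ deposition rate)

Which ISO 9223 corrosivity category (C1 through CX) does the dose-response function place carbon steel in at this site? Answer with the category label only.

carbon steel: temperature factor f = +0.150·(-13.2) = -1.9800
  Pd branch = 1.77·Pd^0.52·e^(0.02·RH+f) = 7.479 μm/a
  Cl⁻ term: 0.102·539.9^0.62·exp(0.033·55+0.04·-3.2) = 27.25
  sum: 7.479 + 27.25 → r_corr = 34.72 μm/a
34.7 μm/a falls in (25, 50] for carbon steel → category C3

C3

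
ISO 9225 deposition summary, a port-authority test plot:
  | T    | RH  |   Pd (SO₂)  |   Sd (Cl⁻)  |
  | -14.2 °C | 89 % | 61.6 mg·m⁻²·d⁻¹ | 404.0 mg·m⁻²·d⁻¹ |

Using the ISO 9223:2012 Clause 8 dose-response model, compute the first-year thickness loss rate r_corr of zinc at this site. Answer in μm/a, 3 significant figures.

r_corr = 2.22 μm/a

zinc: f(T) = +0.038·(T−10) [T≤10 °C] = -0.9196
  SO₂ term: 0.0129·61.6^0.44·exp(0.046·89-0.9196) = 1.891
  Cl⁻ term: 0.0175·404.0^0.57·exp(0.008·89+0.085·-14.2) = 0.3264
  sum: 1.891 + 0.3264 → r_corr = 2.217 μm/a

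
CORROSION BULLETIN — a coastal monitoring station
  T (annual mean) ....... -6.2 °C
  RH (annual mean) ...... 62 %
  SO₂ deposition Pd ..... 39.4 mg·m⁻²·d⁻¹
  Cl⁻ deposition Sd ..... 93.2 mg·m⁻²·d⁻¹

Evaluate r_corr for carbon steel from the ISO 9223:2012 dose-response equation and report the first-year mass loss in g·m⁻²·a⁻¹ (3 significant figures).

r_corr = 109 g·m⁻²·a⁻¹

carbon steel: f(T) = +0.150·(T−10) [T≤10 °C] = -2.4300
  Pd branch = 1.77·Pd^0.52·e^(0.02·RH+f) = 3.638 μm/a
  Sd branch = 0.102·Sd^0.62·e^(0.033·RH+0.04·T) = 10.24 μm/a
  sum: 3.638 + 10.24 → r_corr = 13.88 μm/a
Convert to mass loss: 13.88 μm/a × 7.85 g/cm³ = 109 g·m⁻²·a⁻¹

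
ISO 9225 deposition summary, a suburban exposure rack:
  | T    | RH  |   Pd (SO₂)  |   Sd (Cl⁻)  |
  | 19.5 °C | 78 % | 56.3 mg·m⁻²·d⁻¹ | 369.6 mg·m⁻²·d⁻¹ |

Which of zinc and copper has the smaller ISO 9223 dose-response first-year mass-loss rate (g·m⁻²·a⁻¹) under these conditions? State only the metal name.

copper

zinc: T>10 °C ⇒ hinge -0.071·(19.5−10) = -0.6745
  SO₂ term: 0.0129·56.3^0.44·exp(0.046·78-0.6745) = 1.4
  Cl⁻ term: 0.0175·369.6^0.57·exp(0.008·78+0.085·19.5) = 4.983
  r_corr = 1.4 + 4.983 = 6.383 μm/a
  mass loss = 6.383 μm/a × 7.14 g/cm³ = 45.57 g·m⁻²·a⁻¹
copper: temperature factor f = -0.080·(9.5) = -0.7600
  SO₂ term: 0.0053·56.3^0.26·exp(0.059·78-0.7600) = 0.7046
  Sd branch = 0.01025·Sd^0.27·e^(0.036·RH+0.049·T) = 2.18 μm/a
  r_corr = 0.7046 + 2.18 = 2.885 μm/a
  mass loss = 2.885 μm/a × 8.96 g/cm³ = 25.85 g·m⁻²·a⁻¹
Ordering by g·m⁻²·a⁻¹: zinc (45.6) > copper (25.8)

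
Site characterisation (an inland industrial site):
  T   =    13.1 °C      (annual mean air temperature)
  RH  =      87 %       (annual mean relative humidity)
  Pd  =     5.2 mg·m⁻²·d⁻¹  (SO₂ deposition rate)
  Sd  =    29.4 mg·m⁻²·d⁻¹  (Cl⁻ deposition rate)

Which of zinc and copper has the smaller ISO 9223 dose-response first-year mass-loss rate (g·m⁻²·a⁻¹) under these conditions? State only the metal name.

zinc

zinc: temperature factor f = -0.071·(3.1) = -0.2201
  SO₂ term: 0.0129·5.2^0.44·exp(0.046·87-0.2201) = 1.17
  Cl⁻ term: 0.0175·29.4^0.57·exp(0.008·87+0.085·13.1) = 0.7343
  sum: 1.17 + 0.7343 → r_corr = 1.904 μm/a
  mass loss = 1.904 μm/a × 7.14 g/cm³ = 13.59 g·m⁻²·a⁻¹
copper: temperature factor f = -0.080·(3.1) = -0.2480
  SO₂ term: 0.0053·5.2^0.26·exp(0.059·87-0.2480) = 1.076
  Cl⁻ term: 0.01025·29.4^0.27·exp(0.036·87+0.049·13.1) = 1.112
  sum: 1.076 + 1.112 → r_corr = 2.189 μm/a
  mass loss = 2.189 μm/a × 8.96 g/cm³ = 19.61 g·m⁻²·a⁻¹
Ordering by g·m⁻²·a⁻¹: copper (19.6) > zinc (13.6)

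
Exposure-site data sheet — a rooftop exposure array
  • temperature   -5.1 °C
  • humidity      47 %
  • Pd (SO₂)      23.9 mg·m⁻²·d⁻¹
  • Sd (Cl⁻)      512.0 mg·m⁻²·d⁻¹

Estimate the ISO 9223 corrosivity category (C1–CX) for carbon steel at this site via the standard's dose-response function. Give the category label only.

C2

carbon steel: T≤10 °C ⇒ hinge +0.150·(-5.1−10) = -2.2650
  SO₂ term: 1.77·23.9^0.52·exp(0.02·47-2.2650) = 2.451
  Cl⁻ term: 0.102·512.0^0.62·exp(0.033·47+0.04·-5.1) = 18.76
  sum: 2.451 + 18.76 → r_corr = 21.22 μm/a
ISO 9223 Table 2 (carbon steel): 1.3 < 21.2 ≤ 25 μm/a ⇒ C2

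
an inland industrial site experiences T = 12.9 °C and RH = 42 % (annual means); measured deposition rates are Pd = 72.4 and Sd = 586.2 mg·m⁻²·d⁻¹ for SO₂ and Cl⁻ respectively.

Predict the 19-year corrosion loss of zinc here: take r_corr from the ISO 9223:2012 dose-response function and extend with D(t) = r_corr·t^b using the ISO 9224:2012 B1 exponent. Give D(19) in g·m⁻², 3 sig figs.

zinc: T>10 °C ⇒ hinge -0.071·(12.9−10) = -0.2059
  SO₂ term: 0.0129·72.4^0.44·exp(0.046·42-0.2059) = 0.477
  Cl⁻ term: 0.0175·586.2^0.57·exp(0.008·42+0.085·12.9) = 2.773
  r_corr = 0.477 + 2.773 = 3.25 μm/a
Power-law: D(19) = r_corr · 19^0.813
  D(19) = 3.25 × 19^0.813 = 3.25 × 10.96 = 35.6 μm
  Mass loss = 35.6 μm × 7.14 g/cm³ = 254.2 g·m⁻²

D(19) = 254 g·m⁻²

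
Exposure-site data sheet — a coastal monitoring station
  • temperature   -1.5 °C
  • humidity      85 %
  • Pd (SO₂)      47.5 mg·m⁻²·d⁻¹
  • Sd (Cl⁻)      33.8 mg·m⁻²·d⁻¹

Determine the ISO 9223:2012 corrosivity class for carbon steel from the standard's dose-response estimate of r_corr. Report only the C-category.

C3

carbon steel: temperature factor f = +0.150·(-11.5) = -1.7250
  Pd branch = 1.77·Pd^0.52·e^(0.02·RH+f) = 12.85 μm/a
  Sd branch = 0.102·Sd^0.62·e^(0.033·RH+0.04·T) = 14.08 μm/a
  sum: 12.85 + 14.08 → r_corr = 26.93 μm/a
ISO 9223 Table 2 (carbon steel): 25 < 26.9 ≤ 50 μm/a ⇒ C3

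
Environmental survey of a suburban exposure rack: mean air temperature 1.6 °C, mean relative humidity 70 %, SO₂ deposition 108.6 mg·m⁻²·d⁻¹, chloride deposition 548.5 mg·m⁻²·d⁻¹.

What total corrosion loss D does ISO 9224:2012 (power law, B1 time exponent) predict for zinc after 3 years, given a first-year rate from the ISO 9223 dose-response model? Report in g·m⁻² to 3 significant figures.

zinc: f(T) = +0.038·(T−10) [T≤10 °C] = -0.3192
  SO₂ term: 0.0129·108.6^0.44·exp(0.046·70-0.3192) = 1.846
  Cl⁻ term: 0.0175·548.5^0.57·exp(0.008·70+0.085·1.6) = 1.278
  r_corr = 1.846 + 1.278 = 3.124 μm/a
ISO 9224: D(t) = r_corr · t^b with b = 0.813 (zinc, B1)
  D(3) = 3.124 × 3^0.813 = 3.124 × 2.443 = 7.631 μm
  Mass loss = 7.631 μm × 7.14 g/cm³ = 54.49 g·m⁻²

D(3) = 54.5 g·m⁻²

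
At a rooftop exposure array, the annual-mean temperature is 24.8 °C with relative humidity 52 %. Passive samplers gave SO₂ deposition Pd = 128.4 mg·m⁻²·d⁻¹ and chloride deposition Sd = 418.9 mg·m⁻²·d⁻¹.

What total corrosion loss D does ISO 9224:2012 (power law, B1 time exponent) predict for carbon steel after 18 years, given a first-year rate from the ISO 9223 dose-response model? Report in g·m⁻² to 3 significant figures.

D(18) = 3.30e+03 g·m⁻²

carbon steel: temperature factor f = -0.054·(14.8) = -0.7992
  Pd branch = 1.77·Pd^0.52·e^(0.02·RH+f) = 28.12 μm/a
  Sd branch = 0.102·Sd^0.62·e^(0.033·RH+0.04·T) = 64.62 μm/a
  sum: 28.12 + 64.62 → r_corr = 92.74 μm/a
Power-law: D(18) = r_corr · 18^0.523
  D(18) = 92.74 × 18^0.523 = 92.74 × 4.534 = 420.5 μm
  Mass loss = 420.5 μm × 7.85 g/cm³ = 3301 g·m⁻²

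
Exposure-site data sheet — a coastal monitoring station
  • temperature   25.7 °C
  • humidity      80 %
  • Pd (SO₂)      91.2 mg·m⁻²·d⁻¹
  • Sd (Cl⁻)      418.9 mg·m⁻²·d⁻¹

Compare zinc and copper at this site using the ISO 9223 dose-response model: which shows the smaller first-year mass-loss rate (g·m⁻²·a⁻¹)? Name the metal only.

copper

zinc: f(T) = -0.071·(T−10) [T>10 °C] = -1.1147
  Pd branch = 0.0129·Pd^0.44·e^(0.046·RH+f) = 1.222 μm/a
  Sd branch = 0.0175·Sd^0.57·e^(0.008·RH+0.085·T) = 9.211 μm/a
  r_corr = 1.222 + 9.211 = 10.43 μm/a
  mass loss = 10.43 μm/a × 7.14 g/cm³ = 74.49 g·m⁻²·a⁻¹
copper: temperature factor f = -0.080·(15.7) = -1.2560
  SO₂ term: 0.0053·91.2^0.26·exp(0.059·80-1.2560) = 0.5474
  Cl⁻ term: 0.01025·418.9^0.27·exp(0.036·80+0.049·25.7) = 3.284
  sum: 0.5474 + 3.284 → r_corr = 3.831 μm/a
  mass loss = 3.831 μm/a × 8.96 g/cm³ = 34.33 g·m⁻²·a⁻¹
Ordering by g·m⁻²·a⁻¹: zinc (74.5) > copper (34.3)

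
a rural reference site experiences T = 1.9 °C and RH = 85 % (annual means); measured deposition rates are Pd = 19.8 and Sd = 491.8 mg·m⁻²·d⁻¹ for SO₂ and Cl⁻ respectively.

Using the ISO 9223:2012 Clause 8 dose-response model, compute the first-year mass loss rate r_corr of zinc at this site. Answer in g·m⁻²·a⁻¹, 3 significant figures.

zinc: f(T) = +0.038·(T−10) [T≤10 °C] = -0.3078
  Pd branch = 0.0129·Pd^0.44·e^(0.046·RH+f) = 1.76 μm/a
  Cl⁻ term: 0.0175·491.8^0.57·exp(0.008·85+0.085·1.9) = 1.389
  sum: 1.76 + 1.389 → r_corr = 3.149 μm/a
Convert to mass loss: 3.149 μm/a × 7.14 g/cm³ = 22.49 g·m⁻²·a⁻¹

r_corr = 22.5 g·m⁻²·a⁻¹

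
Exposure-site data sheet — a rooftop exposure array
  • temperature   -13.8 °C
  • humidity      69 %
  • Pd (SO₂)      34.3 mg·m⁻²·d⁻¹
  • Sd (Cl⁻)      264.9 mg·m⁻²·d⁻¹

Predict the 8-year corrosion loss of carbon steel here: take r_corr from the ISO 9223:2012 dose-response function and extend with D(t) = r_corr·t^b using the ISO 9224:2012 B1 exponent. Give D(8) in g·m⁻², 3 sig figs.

carbon steel: temperature factor f = +0.150·(-23.8) = -3.5700
  sulphur-dioxide contribution → 1.245 μm/a
  chloride contribution → 18.2 μm/a
  ⇒ r_corr(carbon steel) = 19.45 μm/a
ISO 9224: D(t) = r_corr · t^b with b = 0.523 (carbon steel, B1)
  D(8) = 19.45 × 8^0.523 = 19.45 × 2.967 = 57.69 μm
  Mass loss = 57.69 μm × 7.85 g/cm³ = 452.9 g·m⁻²

D(8) = 453 g·m⁻²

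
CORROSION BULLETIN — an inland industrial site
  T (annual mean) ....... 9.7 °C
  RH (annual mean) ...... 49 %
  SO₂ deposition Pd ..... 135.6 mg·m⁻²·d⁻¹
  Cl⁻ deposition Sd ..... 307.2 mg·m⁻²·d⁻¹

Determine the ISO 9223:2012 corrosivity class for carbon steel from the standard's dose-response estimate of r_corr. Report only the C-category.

carbon steel: T≤10 °C ⇒ hinge +0.150·(9.7−10) = -0.0450
  Pd branch = 1.77·Pd^0.52·e^(0.02·RH+f) = 57.92 μm/a
  Sd branch = 0.102·Sd^0.62·e^(0.033·RH+0.04·T) = 26.4 μm/a
  r_corr = 57.92 + 26.4 = 84.32 μm/a
Category bounds: 80…200 μm/a bracket r_corr ⇒ C5

C5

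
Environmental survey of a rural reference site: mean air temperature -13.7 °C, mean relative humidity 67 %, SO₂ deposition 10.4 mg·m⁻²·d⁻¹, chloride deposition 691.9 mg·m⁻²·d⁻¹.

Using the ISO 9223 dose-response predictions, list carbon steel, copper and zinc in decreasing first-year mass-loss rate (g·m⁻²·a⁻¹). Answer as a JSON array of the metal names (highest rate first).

["carbon steel", "zinc", "copper"]

carbon steel: temperature factor f = +0.150·(-23.7) = -3.5550
  SO₂ term: 1.77·10.4^0.52·exp(0.02·67-3.5550) = 0.6529
  Sd branch = 0.102·Sd^0.62·e^(0.033·RH+0.04·T) = 31.02 μm/a
  sum: 0.6529 + 31.02 → r_corr = 31.67 μm/a
  mass loss = 31.67 μm/a × 7.85 g/cm³ = 248.6 g·m⁻²·a⁻¹
copper: T≤10 °C ⇒ hinge +0.126·(-13.7−10) = -2.9862
  Pd branch = 0.0053·Pd^0.26·e^(0.059·RH+f) = 0.02562 μm/a
  Sd branch = 0.01025·Sd^0.27·e^(0.036·RH+0.049·T) = 0.3416 μm/a
  r_corr = 0.02562 + 0.3416 = 0.3672 μm/a
  mass loss = 0.3672 μm/a × 8.96 g/cm³ = 3.29 g·m⁻²·a⁻¹
zinc: T≤10 °C ⇒ hinge +0.038·(-13.7−10) = -0.9006
  SO₂ term: 0.0129·10.4^0.44·exp(0.046·67-0.9006) = 0.3202
  Sd branch = 0.0175·Sd^0.57·e^(0.008·RH+0.085·T) = 0.3881 μm/a
  sum: 0.3202 + 0.3881 → r_corr = 0.7083 μm/a
  mass loss = 0.7083 μm/a × 7.14 g/cm³ = 5.057 g·m⁻²·a⁻¹
Ordering by g·m⁻²·a⁻¹: carbon steel (249) > zinc (5.06) > copper (3.29)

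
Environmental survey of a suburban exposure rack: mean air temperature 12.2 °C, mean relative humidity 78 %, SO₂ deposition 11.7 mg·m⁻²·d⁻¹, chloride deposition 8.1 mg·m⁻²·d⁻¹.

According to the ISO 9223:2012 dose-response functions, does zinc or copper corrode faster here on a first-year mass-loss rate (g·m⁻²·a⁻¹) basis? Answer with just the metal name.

copper

zinc: T>10 °C ⇒ hinge -0.071·(12.2−10) = -0.1562
  SO₂ term: 0.0129·11.7^0.44·exp(0.046·78-0.1562) = 1.178
  Cl⁻ term: 0.0175·8.1^0.57·exp(0.008·78+0.085·12.2) = 0.3036
  r_corr = 1.178 + 0.3036 = 1.481 μm/a
  mass loss = 1.481 μm/a × 7.14 g/cm³ = 10.58 g·m⁻²·a⁻¹
copper: T>10 °C ⇒ hinge -0.080·(12.2−10) = -0.1760
  SO₂ term: 0.0053·11.7^0.26·exp(0.059·78-0.1760) = 0.8398
  Cl⁻ term: 0.01025·8.1^0.27·exp(0.036·78+0.049·12.2) = 0.5434
  sum: 0.8398 + 0.5434 → r_corr = 1.383 μm/a
  mass loss = 1.383 μm/a × 8.96 g/cm³ = 12.39 g·m⁻²·a⁻¹
Ordering by g·m⁻²·a⁻¹: copper (12.4) > zinc (10.6)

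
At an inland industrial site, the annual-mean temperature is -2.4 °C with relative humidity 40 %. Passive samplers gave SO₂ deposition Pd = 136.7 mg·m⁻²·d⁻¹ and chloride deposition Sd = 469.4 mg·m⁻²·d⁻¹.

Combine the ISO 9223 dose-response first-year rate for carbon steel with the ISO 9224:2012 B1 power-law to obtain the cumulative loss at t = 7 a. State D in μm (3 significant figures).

carbon steel: temperature factor f = +0.150·(-12.4) = -1.8600
  sulphur-dioxide contribution → 7.911 μm/a
  chloride contribution → 15.72 μm/a
  total first-year rate 23.63 μm/a
Long-term exponent b (ISO 9224 Table 2, B1) = 0.523
  D(7) = 23.63 × 7^0.523 = 23.63 × 2.767 = 65.39 μm

D(7) = 65.4 μm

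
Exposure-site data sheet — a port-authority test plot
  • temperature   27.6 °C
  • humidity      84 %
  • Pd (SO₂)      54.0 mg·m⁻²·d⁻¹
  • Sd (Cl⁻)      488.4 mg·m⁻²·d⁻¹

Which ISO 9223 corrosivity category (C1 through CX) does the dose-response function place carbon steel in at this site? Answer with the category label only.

CX

carbon steel: T>10 °C ⇒ hinge -0.054·(27.6−10) = -0.9504
  Pd branch = 1.77·Pd^0.52·e^(0.02·RH+f) = 29.22 μm/a
  Cl⁻ term: 0.102·488.4^0.62·exp(0.033·84+0.04·27.6) = 228.5
  r_corr = 29.22 + 228.5 = 257.8 μm/a
ISO 9223 Table 2 (carbon steel): 200 < 258 ≤ 700 μm/a ⇒ CX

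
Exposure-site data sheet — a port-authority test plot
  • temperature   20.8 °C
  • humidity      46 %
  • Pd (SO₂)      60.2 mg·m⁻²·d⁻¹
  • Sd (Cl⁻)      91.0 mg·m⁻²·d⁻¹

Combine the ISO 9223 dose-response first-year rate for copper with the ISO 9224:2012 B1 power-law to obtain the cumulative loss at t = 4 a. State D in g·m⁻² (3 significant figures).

D(4) = 13.6 g·m⁻²

copper: temperature factor f = -0.080·(10.8) = -0.8640
  SO₂ term: 0.0053·60.2^0.26·exp(0.059·46-0.8640) = 0.09782
  Sd branch = 0.01025·Sd^0.27·e^(0.036·RH+0.049·T) = 0.5029 μm/a
  sum: 0.09782 + 0.5029 → r_corr = 0.6007 μm/a
Long-term exponent b (ISO 9224 Table 2, B1) = 0.667
  D(4) = 0.6007 × 4^0.667 = 0.6007 × 2.521 = 1.514 μm
  Mass loss = 1.514 μm × 8.96 g/cm³ = 13.57 g·m⁻²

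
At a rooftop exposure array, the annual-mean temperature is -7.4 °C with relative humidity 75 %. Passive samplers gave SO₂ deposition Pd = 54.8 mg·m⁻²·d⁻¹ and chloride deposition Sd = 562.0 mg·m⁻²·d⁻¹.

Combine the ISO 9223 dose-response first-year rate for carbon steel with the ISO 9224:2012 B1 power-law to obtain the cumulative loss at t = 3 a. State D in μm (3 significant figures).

D(3) = 89.5 μm

carbon steel: f(T) = +0.150·(T−10) [T≤10 °C] = -2.6100
  Pd branch = 1.77·Pd^0.52·e^(0.02·RH+f) = 4.678 μm/a
  Cl⁻ term: 0.102·562.0^0.62·exp(0.033·75+0.04·-7.4) = 45.68
  sum: 4.678 + 45.68 → r_corr = 50.36 μm/a
ISO 9224: D(t) = r_corr · t^b with b = 0.523 (carbon steel, B1)
  D(3) = 50.36 × 3^0.523 = 50.36 × 1.776 = 89.46 μm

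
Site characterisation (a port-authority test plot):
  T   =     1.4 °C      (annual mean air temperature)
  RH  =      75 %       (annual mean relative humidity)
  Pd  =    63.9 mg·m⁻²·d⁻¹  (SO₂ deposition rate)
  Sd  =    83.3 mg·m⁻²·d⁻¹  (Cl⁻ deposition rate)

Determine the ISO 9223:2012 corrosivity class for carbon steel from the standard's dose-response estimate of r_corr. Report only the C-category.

C3

carbon steel: temperature factor f = +0.150·(-8.6) = -1.2900
  Pd branch = 1.77·Pd^0.52·e^(0.02·RH+f) = 18.97 μm/a
  Sd branch = 0.102·Sd^0.62·e^(0.033·RH+0.04·T) = 19.89 μm/a
  r_corr = 18.97 + 19.89 = 38.86 μm/a
ISO 9223 Table 2 (carbon steel): 25 < 38.9 ≤ 50 μm/a ⇒ C3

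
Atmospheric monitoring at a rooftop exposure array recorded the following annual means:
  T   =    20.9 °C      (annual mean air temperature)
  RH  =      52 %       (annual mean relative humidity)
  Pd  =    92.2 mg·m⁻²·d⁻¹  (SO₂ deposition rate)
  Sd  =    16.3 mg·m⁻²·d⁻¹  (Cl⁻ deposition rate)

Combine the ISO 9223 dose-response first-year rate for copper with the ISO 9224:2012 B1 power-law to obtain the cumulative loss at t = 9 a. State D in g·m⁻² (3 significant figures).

D(9) = 21.3 g·m⁻²

copper: temperature factor f = -0.080·(10.9) = -0.8720
  Pd branch = 0.0053·Pd^0.26·e^(0.059·RH+f) = 0.1545 μm/a
  Sd branch = 0.01025·Sd^0.27·e^(0.036·RH+0.049·T) = 0.3943 μm/a
  r_corr = 0.1545 + 0.3943 = 0.5487 μm/a
Long-term exponent b (ISO 9224 Table 2, B1) = 0.667
  D(9) = 0.5487 × 9^0.667 = 0.5487 × 4.33 = 2.376 μm
  Mass loss = 2.376 μm × 8.96 g/cm³ = 21.29 g·m⁻²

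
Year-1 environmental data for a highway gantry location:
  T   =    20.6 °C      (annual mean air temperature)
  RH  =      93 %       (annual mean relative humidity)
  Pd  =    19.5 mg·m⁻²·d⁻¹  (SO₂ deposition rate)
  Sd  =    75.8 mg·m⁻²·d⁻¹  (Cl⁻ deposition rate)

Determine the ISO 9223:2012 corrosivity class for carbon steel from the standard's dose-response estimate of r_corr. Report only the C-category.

carbon steel: T>10 °C ⇒ hinge -0.054·(20.6−10) = -0.5724
  SO₂ term: 1.77·19.5^0.52·exp(0.02·93-0.5724) = 30.06
  Cl⁻ term: 0.102·75.8^0.62·exp(0.033·93+0.04·20.6) = 73.23
  sum: 30.06 + 73.23 → r_corr = 103.3 μm/a
ISO 9223 Table 2 (carbon steel): 80 < 103 ≤ 200 μm/a ⇒ C5

C5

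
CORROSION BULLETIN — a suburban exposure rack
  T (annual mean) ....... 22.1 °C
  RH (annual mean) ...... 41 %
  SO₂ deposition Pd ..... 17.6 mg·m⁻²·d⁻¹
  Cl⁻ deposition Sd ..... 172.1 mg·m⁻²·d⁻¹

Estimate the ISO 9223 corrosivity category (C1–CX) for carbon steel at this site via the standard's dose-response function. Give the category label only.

carbon steel: T>10 °C ⇒ hinge -0.054·(22.1−10) = -0.6534
  sulphur-dioxide contribution → 9.29 μm/a
  chloride contribution → 23.24 μm/a
  total first-year rate 32.53 μm/a
32.5 μm/a falls in (25, 50] for carbon steel → category C3

C3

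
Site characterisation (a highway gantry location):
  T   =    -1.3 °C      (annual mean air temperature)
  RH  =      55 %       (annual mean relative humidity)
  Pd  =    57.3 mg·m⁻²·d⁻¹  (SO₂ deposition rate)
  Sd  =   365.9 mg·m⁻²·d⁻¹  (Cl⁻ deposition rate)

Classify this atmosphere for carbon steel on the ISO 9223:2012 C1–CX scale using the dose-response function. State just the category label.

carbon steel: temperature factor f = +0.150·(-11.3) = -1.6950
  SO₂ term: 1.77·57.3^0.52·exp(0.02·55-1.6950) = 8.013
  Cl⁻ term: 0.102·365.9^0.62·exp(0.033·55+0.04·-1.3) = 23.1
  r_corr = 8.013 + 23.1 = 31.11 μm/a
31.1 μm/a falls in (25, 50] for carbon steel → category C3

C3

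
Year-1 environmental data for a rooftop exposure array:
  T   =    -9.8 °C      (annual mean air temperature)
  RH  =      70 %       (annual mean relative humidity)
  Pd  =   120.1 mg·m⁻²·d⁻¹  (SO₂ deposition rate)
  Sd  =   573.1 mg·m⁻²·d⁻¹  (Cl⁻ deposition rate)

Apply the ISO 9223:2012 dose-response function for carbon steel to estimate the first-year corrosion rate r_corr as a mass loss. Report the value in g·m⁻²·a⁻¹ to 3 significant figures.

carbon steel: temperature factor f = +0.150·(-19.8) = -2.9700
  Pd branch = 1.77·Pd^0.52·e^(0.02·RH+f) = 4.441 μm/a
  Cl⁻ term: 0.102·573.1^0.62·exp(0.033·70+0.04·-9.8) = 35.62
  sum: 4.441 + 35.62 → r_corr = 40.06 μm/a
Convert to mass loss: 40.06 μm/a × 7.85 g/cm³ = 314.5 g·m⁻²·a⁻¹

r_corr = 314 g·m⁻²·a⁻¹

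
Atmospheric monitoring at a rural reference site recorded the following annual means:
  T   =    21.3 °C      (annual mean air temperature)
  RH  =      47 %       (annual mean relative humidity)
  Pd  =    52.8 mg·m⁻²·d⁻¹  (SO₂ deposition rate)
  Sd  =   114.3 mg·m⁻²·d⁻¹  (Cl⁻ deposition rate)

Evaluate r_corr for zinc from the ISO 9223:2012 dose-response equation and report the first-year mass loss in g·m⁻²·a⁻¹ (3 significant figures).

zinc: temperature factor f = -0.071·(11.3) = -0.8023
  Pd branch = 0.0129·Pd^0.44·e^(0.046·RH+f) = 0.2878 μm/a
  Cl⁻ term: 0.0175·114.3^0.57·exp(0.008·47+0.085·21.3) = 2.321
  sum: 0.2878 + 2.321 → r_corr = 2.609 μm/a
Convert to mass loss: 2.609 μm/a × 7.14 g/cm³ = 18.63 g·m⁻²·a⁻¹

r_corr = 18.6 g·m⁻²·a⁻¹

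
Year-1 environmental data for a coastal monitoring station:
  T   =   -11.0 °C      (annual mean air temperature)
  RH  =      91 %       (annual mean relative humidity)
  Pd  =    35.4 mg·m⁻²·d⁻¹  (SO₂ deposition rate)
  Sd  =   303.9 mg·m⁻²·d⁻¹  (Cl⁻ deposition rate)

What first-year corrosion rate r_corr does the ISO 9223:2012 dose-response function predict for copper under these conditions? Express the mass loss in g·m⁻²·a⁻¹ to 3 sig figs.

copper: temperature factor f = +0.126·(-21.0) = -2.6460
  Pd branch = 0.0053·Pd^0.26·e^(0.059·RH+f) = 0.204 μm/a
  Sd branch = 0.01025·Sd^0.27·e^(0.036·RH+0.049·T) = 0.7408 μm/a
  sum: 0.204 + 0.7408 → r_corr = 0.9448 μm/a
Convert to mass loss: 0.9448 μm/a × 8.96 g/cm³ = 8.466 g·m⁻²·a⁻¹

r_corr = 8.47 g·m⁻²·a⁻¹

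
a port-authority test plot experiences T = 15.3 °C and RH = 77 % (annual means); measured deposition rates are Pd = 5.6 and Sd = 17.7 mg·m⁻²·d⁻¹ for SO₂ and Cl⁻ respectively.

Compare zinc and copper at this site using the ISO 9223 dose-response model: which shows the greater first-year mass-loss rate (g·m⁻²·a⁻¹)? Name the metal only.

copper

zinc: temperature factor f = -0.071·(5.3) = -0.3763
  Pd branch = 0.0129·Pd^0.44·e^(0.046·RH+f) = 0.6526 μm/a
  Sd branch = 0.0175·Sd^0.57·e^(0.008·RH+0.085·T) = 0.6119 μm/a
  sum: 0.6526 + 0.6119 → r_corr = 1.265 μm/a
  mass loss = 1.265 μm/a × 7.14 g/cm³ = 9.029 g·m⁻²·a⁻¹
copper: temperature factor f = -0.080·(5.3) = -0.4240
  SO₂ term: 0.0053·5.6^0.26·exp(0.059·77-0.4240) = 0.5101
  Sd branch = 0.01025·Sd^0.27·e^(0.036·RH+0.049·T) = 0.7536 μm/a
  r_corr = 0.5101 + 0.7536 = 1.264 μm/a
  mass loss = 1.264 μm/a × 8.96 g/cm³ = 11.32 g·m⁻²·a⁻¹
Ordering by g·m⁻²·a⁻¹: copper (11.3) > zinc (9.03)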